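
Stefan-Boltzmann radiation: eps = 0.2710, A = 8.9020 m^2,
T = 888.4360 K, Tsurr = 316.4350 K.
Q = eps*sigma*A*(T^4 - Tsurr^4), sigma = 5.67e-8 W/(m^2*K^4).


T^4 = 6.2302e+11
Tsurr^4 = 1.0026e+10
Q = 0.2710 * 5.67e-8 * 8.9020 * 6.1300e+11 = 83849.1454 W

83849.1454 W


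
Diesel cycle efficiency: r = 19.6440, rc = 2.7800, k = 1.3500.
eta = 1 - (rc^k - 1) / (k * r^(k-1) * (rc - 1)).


r^(k-1) = 2.8355
rc^k = 3.9761
eta = 0.5632 = 56.3215%

56.3215%


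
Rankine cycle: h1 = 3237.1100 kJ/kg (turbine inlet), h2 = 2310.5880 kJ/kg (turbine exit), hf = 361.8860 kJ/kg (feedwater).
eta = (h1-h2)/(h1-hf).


W = 926.5220 kJ/kg
Q_in = 2875.2240 kJ/kg
eta = 0.3222 = 32.2243%

eta = 32.2243%


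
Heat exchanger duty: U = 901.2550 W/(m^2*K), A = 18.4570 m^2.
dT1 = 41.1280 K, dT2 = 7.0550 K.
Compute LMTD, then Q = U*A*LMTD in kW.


LMTD = 19.3272 K
Q = 901.2550 * 18.4570 * 19.3272 = 321498.1990 W = 321.4982 kW

321.4982 kW


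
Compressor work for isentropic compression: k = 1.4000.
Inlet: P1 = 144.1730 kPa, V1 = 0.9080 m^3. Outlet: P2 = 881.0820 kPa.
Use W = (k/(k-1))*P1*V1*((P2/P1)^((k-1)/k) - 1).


(k-1)/k = 0.2857
(P2/P1)^exp = 1.6773
W = 3.5000 * 144.1730 * 0.9080 * (1.6773 - 1) = 310.3239 kJ

310.3239 kJ


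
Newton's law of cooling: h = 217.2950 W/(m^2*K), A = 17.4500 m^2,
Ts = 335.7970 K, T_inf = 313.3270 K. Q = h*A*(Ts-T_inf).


dT = 22.4700 K
Q = 217.2950 * 17.4500 * 22.4700 = 85201.6954 W

85201.6954 W


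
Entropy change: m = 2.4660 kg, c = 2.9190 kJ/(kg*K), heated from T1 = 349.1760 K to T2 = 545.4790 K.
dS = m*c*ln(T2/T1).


T2/T1 = 1.5622
ln(T2/T1) = 0.4461
dS = 2.4660 * 2.9190 * 0.4461 = 3.2111 kJ/K

3.2111 kJ/K


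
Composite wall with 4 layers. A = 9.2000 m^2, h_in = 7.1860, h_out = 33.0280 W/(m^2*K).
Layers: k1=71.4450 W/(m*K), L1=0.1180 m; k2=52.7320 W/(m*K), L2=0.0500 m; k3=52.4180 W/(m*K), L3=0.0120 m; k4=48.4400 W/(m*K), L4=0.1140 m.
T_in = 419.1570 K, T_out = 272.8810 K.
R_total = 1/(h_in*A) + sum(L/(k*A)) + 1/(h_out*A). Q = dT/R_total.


R_conv_in = 1/(7.1860*9.2000) = 0.0151
R_1 = 0.1180/(71.4450*9.2000) = 0.0002
R_2 = 0.0500/(52.7320*9.2000) = 0.0001
R_3 = 0.0120/(52.4180*9.2000) = 2.4884e-05
R_4 = 0.1140/(48.4400*9.2000) = 0.0003
R_conv_out = 1/(33.0280*9.2000) = 0.0033
R_total = 0.0190 K/W
Q = 146.2760 / 0.0190 = 7706.7176 W

R_total = 0.0190 K/W, Q = 7706.7176 W


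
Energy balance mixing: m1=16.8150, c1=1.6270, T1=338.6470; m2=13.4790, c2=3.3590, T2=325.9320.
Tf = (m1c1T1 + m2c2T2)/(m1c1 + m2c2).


num = 24021.5908
den = 72.6340
Tf = 330.7212 K

330.7212 K


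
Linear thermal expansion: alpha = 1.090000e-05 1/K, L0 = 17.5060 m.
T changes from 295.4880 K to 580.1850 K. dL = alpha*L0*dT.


dT = 284.6970 K
dL = 1.090000e-05 * 17.5060 * 284.6970 = 0.054325 m
L_final = 17.560325 m

dL = 0.054325 m


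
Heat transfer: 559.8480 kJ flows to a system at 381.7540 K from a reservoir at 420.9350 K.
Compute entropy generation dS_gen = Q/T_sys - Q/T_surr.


dS_sys = 559.8480/381.7540 = 1.4665 kJ/K
dS_surr = -559.8480/420.9350 = -1.3300 kJ/K
dS_gen = 1.4665 - 1.3300 = 0.1365 kJ/K (irreversible)

dS_gen = 0.1365 kJ/K, irreversible


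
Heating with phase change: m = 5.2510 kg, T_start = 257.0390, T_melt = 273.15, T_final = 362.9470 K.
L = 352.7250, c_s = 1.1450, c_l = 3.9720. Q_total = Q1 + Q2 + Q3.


Q1 (sensible, solid) = 5.2510 * 1.1450 * 16.1110 = 96.8657 kJ
Q2 (latent) = 5.2510 * 352.7250 = 1852.1590 kJ
Q3 (sensible, liquid) = 5.2510 * 3.9720 * 89.7970 = 1872.8935 kJ
Q_total = 3821.9182 kJ

3821.9182 kJ


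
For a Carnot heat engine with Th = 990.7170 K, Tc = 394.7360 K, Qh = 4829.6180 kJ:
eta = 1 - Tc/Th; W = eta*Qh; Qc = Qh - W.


eta = 1 - 394.7360/990.7170 = 0.6016
W = 0.6016 * 4829.6180 = 2905.3308 kJ
Qc = 4829.6180 - 2905.3308 = 1924.2872 kJ

eta = 60.1565%, W = 2905.3308 kJ, Qc = 1924.2872 kJ


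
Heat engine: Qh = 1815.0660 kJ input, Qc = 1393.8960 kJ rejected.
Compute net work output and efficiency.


W = 1815.0660 - 1393.8960 = 421.1700 kJ
eta = 421.1700 / 1815.0660 = 0.2320 = 23.2041%

W = 421.1700 kJ, eta = 23.2041%


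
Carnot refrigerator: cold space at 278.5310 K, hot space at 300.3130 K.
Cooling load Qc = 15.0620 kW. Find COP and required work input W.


COP = 278.5310 / 21.7820 = 12.7872
W = 15.0620 / 12.7872 = 1.1779 kW

COP = 12.7872, W = 1.1779 kW


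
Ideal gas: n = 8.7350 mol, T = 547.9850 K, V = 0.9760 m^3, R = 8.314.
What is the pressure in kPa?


P = nRT/V = 8.7350 * 8.314 * 547.9850 / 0.9760
= 39796.1996 / 0.9760 = 40774.7946 Pa = 40.7748 kPa

40.7748 kPa


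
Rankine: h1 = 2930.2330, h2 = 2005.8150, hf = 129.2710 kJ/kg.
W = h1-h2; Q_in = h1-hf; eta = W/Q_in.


W = 924.4180 kJ/kg
Q_in = 2800.9620 kJ/kg
eta = 0.3300 = 33.0036%

eta = 33.0036%


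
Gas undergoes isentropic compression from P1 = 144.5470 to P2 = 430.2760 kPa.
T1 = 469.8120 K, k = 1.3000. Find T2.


(k-1)/k = 0.2308
(P2/P1)^exp = 1.2862
T2 = 469.8120 * 1.2862 = 604.2940 K

604.2940 K


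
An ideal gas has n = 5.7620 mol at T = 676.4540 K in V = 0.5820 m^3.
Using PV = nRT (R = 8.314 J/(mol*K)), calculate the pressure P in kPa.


P = nRT/V = 5.7620 * 8.314 * 676.4540 / 0.5820
= 32405.7102 / 0.5820 = 55679.9144 Pa = 55.6799 kPa

55.6799 kPa


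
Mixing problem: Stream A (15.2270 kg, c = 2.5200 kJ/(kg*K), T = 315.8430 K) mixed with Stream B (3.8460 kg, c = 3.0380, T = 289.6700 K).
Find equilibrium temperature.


num = 15504.0874
den = 50.0562
Tf = 309.7337 K

309.7337 K


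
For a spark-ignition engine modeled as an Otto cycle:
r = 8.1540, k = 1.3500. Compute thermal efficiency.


r^(k-1) = 2.0844
eta = 1 - 1/2.0844 = 0.5202 = 52.0244%

52.0244%


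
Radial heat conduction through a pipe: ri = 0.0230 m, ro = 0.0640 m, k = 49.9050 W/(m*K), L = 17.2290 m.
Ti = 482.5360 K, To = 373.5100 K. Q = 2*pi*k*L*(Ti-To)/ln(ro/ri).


dT = 109.0260 K
ln(ro/ri) = 1.0234
Q = 2*pi*49.9050*17.2290*109.0260 / 1.0234 = 575537.1869 W

575537.1869 W


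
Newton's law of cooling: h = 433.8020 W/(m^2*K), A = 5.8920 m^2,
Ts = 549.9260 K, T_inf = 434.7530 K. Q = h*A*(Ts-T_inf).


dT = 115.1730 K
Q = 433.8020 * 5.8920 * 115.1730 = 294377.7405 W

294377.7405 W


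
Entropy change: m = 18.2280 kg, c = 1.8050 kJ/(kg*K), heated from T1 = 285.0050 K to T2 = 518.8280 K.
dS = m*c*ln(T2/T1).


T2/T1 = 1.8204
ln(T2/T1) = 0.5991
dS = 18.2280 * 1.8050 * 0.5991 = 19.7102 kJ/K

19.7102 kJ/K


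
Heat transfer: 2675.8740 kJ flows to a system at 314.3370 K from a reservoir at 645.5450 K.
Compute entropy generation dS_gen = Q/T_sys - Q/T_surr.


dS_sys = 2675.8740/314.3370 = 8.5128 kJ/K
dS_surr = -2675.8740/645.5450 = -4.1451 kJ/K
dS_gen = 8.5128 - 4.1451 = 4.3676 kJ/K (irreversible)

dS_gen = 4.3676 kJ/K, irreversible


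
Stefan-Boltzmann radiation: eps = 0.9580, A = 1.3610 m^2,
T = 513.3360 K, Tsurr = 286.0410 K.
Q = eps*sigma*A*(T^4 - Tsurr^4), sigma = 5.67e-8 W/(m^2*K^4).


T^4 = 6.9440e+10
Tsurr^4 = 6.6944e+09
Q = 0.9580 * 5.67e-8 * 1.3610 * 6.2745e+10 = 4638.5975 W

4638.5975 W


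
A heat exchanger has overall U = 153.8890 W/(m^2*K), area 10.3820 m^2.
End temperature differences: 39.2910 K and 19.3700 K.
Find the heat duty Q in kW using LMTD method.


LMTD = 28.1660 K
Q = 153.8890 * 10.3820 * 28.1660 = 45000.2054 W = 45.0002 kW

45.0002 kW


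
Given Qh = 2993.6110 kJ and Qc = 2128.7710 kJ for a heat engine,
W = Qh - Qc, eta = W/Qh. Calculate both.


W = 2993.6110 - 2128.7710 = 864.8400 kJ
eta = 864.8400 / 2993.6110 = 0.2889 = 28.8895%

W = 864.8400 kJ, eta = 28.8895%


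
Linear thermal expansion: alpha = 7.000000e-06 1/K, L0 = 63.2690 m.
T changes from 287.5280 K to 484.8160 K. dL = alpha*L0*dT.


dT = 197.2880 K
dL = 7.000000e-06 * 63.2690 * 197.2880 = 0.087376 m
L_final = 63.356376 m

dL = 0.087376 m


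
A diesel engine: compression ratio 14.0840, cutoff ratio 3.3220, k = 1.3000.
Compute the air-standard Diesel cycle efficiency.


r^(k-1) = 2.2111
rc^k = 4.7623
eta = 0.4363 = 43.6319%

43.6319%


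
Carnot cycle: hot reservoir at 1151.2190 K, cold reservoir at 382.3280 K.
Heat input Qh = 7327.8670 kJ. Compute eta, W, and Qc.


eta = 1 - 382.3280/1151.2190 = 0.6679
W = 0.6679 * 7327.8670 = 4894.2304 kJ
Qc = 7327.8670 - 4894.2304 = 2433.6366 kJ

eta = 66.7893%, W = 4894.2304 kJ, Qc = 2433.6366 kJ


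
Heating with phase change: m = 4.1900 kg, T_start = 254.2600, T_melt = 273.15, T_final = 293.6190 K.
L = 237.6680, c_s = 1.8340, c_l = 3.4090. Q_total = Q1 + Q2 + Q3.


Q1 (sensible, solid) = 4.1900 * 1.8340 * 18.8900 = 145.1594 kJ
Q2 (latent) = 4.1900 * 237.6680 = 995.8289 kJ
Q3 (sensible, liquid) = 4.1900 * 3.4090 * 20.4690 = 292.3733 kJ
Q_total = 1433.3616 kJ

1433.3616 kJ


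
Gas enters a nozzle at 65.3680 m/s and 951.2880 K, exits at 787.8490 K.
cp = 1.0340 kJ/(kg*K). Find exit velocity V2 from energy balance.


dT = 163.4390 K
2*cp*1000*dT = 337991.8520
V1^2 = 4272.9754
V2 = sqrt(342264.8274) = 585.0340 m/s

585.0340 m/s


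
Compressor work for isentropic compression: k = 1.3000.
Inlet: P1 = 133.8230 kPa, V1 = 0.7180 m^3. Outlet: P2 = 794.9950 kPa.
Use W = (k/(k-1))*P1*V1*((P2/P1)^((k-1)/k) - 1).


(k-1)/k = 0.2308
(P2/P1)^exp = 1.5086
W = 4.3333 * 133.8230 * 0.7180 * (1.5086 - 1) = 211.7689 kJ

211.7689 kJ


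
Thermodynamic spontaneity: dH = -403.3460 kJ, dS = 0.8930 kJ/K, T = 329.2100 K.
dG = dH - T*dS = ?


T*dS = 329.2100 * 0.8930 = 293.9845 kJ
dG = -403.3460 - 293.9845 = -697.3305 kJ (spontaneous)

dG = -697.3305 kJ, spontaneous


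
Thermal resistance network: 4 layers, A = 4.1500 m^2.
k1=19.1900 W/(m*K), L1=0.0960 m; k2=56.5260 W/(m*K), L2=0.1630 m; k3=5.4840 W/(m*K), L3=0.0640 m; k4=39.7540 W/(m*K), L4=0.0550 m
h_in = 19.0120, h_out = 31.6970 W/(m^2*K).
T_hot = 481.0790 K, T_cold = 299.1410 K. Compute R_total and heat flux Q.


R_conv_in = 1/(19.0120*4.1500) = 0.0127
R_1 = 0.0960/(19.1900*4.1500) = 0.0012
R_2 = 0.1630/(56.5260*4.1500) = 0.0007
R_3 = 0.0640/(5.4840*4.1500) = 0.0028
R_4 = 0.0550/(39.7540*4.1500) = 0.0003
R_conv_out = 1/(31.6970*4.1500) = 0.0076
R_total = 0.0253 K/W
Q = 181.9380 / 0.0253 = 7184.9199 W

R_total = 0.0253 K/W, Q = 7184.9199 W


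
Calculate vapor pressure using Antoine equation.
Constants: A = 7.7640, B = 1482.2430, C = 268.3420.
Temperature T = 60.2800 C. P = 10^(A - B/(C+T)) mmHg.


C+T = 328.6220
B/(C+T) = 4.5105
log10(P) = 7.7640 - 4.5105 = 3.2535
P = 10^3.2535 = 1792.7506 mmHg

1792.7506 mmHg


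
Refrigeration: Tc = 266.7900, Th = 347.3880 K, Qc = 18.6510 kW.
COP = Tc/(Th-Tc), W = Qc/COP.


COP = 266.7900 / 80.5980 = 3.3101
W = 18.6510 / 3.3101 = 5.6345 kW

COP = 3.3101, W = 5.6345 kW


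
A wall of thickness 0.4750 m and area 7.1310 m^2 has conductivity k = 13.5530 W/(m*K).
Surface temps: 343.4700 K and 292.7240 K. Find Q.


dT = 50.7460 K
Q = 13.5530 * 7.1310 * 50.7460 / 0.4750 = 10325.0956 W

10325.0956 W


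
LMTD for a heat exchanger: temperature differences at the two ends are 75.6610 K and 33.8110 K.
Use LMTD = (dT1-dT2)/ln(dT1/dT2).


dT1/dT2 = 2.2378
ln(dT1/dT2) = 0.8055
LMTD = 41.8500 / 0.8055 = 51.9568 K

51.9568 K


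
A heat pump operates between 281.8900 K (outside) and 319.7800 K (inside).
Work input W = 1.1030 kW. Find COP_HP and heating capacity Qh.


COP = 319.7800 / 37.8900 = 8.4397
Qh = 8.4397 * 1.1030 = 9.3090 kW

COP = 8.4397, Qh = 9.3090 kW


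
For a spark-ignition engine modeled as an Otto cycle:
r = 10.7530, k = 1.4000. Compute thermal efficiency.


r^(k-1) = 2.5859
eta = 1 - 1/2.5859 = 0.6133 = 61.3288%

61.3288%


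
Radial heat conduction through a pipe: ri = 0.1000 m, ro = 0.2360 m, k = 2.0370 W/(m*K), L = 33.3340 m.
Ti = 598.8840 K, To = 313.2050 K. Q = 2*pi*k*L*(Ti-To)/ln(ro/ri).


dT = 285.6790 K
ln(ro/ri) = 0.8587
Q = 2*pi*2.0370*33.3340*285.6790 / 0.8587 = 141943.2008 W

141943.2008 W


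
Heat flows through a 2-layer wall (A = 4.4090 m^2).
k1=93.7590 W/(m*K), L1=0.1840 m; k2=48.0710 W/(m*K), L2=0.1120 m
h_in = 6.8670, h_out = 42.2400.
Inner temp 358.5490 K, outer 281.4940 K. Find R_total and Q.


R_conv_in = 1/(6.8670*4.4090) = 0.0330
R_1 = 0.1840/(93.7590*4.4090) = 0.0004
R_2 = 0.1120/(48.0710*4.4090) = 0.0005
R_conv_out = 1/(42.2400*4.4090) = 0.0054
R_total = 0.0394 K/W
Q = 77.0550 / 0.0394 = 1957.1076 W

R_total = 0.0394 K/W, Q = 1957.1076 W


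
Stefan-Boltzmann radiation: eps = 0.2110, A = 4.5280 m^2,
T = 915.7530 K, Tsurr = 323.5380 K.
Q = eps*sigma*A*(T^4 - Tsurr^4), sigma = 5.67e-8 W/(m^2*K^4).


T^4 = 7.0326e+11
Tsurr^4 = 1.0957e+10
Q = 0.2110 * 5.67e-8 * 4.5280 * 6.9230e+11 = 37502.9507 W

37502.9507 W


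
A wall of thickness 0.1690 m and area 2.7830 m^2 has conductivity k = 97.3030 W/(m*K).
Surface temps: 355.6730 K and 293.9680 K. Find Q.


dT = 61.7050 K
Q = 97.3030 * 2.7830 * 61.7050 / 0.1690 = 98871.9475 W

98871.9475 W


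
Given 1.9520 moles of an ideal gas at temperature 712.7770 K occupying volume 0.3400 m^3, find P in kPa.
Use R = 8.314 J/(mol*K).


P = nRT/V = 1.9520 * 8.314 * 712.7770 / 0.3400
= 11567.6066 / 0.3400 = 34022.3724 Pa = 34.0224 kPa

34.0224 kPa


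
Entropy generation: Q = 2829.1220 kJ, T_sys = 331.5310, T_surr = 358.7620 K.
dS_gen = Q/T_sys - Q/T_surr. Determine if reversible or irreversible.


dS_sys = 2829.1220/331.5310 = 8.5335 kJ/K
dS_surr = -2829.1220/358.7620 = -7.8858 kJ/K
dS_gen = 8.5335 - 7.8858 = 0.6477 kJ/K (irreversible)

dS_gen = 0.6477 kJ/K, irreversible


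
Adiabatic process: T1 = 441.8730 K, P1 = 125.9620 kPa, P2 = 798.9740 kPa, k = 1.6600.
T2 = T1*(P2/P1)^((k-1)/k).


(k-1)/k = 0.3976
(P2/P1)^exp = 2.0844
T2 = 441.8730 * 2.0844 = 921.0463 K

921.0463 K


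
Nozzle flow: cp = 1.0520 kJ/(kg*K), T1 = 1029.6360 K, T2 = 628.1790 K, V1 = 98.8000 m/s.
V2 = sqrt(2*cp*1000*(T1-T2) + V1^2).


dT = 401.4570 K
2*cp*1000*dT = 844665.5280
V1^2 = 9761.4400
V2 = sqrt(854426.9680) = 924.3522 m/s

924.3522 m/s


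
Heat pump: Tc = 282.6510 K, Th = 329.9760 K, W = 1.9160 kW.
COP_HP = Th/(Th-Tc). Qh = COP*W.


COP = 329.9760 / 47.3250 = 6.9726
Qh = 6.9726 * 1.9160 = 13.3594 kW

COP = 6.9726, Qh = 13.3594 kW


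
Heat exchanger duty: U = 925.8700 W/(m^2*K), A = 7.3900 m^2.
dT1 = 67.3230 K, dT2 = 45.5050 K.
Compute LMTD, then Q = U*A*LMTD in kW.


LMTD = 55.7037 K
Q = 925.8700 * 7.3900 * 55.7037 = 381134.5335 W = 381.1345 kW

381.1345 kW


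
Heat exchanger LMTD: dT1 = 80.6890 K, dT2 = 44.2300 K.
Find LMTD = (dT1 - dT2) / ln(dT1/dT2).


dT1/dT2 = 1.8243
ln(dT1/dT2) = 0.6012
LMTD = 36.4590 / 0.6012 = 60.6438 K

60.6438 K


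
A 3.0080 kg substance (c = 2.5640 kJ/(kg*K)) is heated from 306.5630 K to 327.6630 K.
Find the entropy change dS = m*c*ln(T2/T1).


T2/T1 = 1.0688
ln(T2/T1) = 0.0666
dS = 3.0080 * 2.5640 * 0.0666 = 0.5134 kJ/K

0.5134 kJ/K


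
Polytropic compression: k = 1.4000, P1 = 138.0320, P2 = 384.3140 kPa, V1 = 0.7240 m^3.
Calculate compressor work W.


(k-1)/k = 0.2857
(P2/P1)^exp = 1.3399
W = 3.5000 * 138.0320 * 0.7240 * (1.3399 - 1) = 118.8734 kJ

118.8734 kJ


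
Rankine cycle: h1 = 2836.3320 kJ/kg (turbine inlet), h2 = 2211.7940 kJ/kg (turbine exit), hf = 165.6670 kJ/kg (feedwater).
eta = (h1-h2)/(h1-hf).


W = 624.5380 kJ/kg
Q_in = 2670.6650 kJ/kg
eta = 0.2339 = 23.3851%

eta = 23.3851%


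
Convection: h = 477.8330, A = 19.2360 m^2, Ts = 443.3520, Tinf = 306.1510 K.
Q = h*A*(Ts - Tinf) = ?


dT = 137.2010 K
Q = 477.8330 * 19.2360 * 137.2010 = 1261096.1063 W

1261096.1063 W


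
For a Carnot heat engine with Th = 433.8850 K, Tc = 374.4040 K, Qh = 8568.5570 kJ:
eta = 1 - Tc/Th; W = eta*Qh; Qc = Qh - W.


eta = 1 - 374.4040/433.8850 = 0.1371
W = 0.1371 * 8568.5570 = 1174.6577 kJ
Qc = 8568.5570 - 1174.6577 = 7393.8993 kJ

eta = 13.7089%, W = 1174.6577 kJ, Qc = 7393.8993 kJ


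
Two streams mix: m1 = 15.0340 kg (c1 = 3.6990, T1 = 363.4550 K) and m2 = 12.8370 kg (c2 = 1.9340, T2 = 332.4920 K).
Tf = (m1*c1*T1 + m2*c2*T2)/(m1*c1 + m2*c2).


num = 28466.7094
den = 80.4375
Tf = 353.8984 K

353.8984 K


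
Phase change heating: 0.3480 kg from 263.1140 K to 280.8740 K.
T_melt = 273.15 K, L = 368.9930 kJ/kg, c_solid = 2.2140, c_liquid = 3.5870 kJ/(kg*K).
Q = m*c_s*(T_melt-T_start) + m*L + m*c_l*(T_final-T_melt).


Q1 (sensible, solid) = 0.3480 * 2.2140 * 10.0360 = 7.7325 kJ
Q2 (latent) = 0.3480 * 368.9930 = 128.4096 kJ
Q3 (sensible, liquid) = 0.3480 * 3.5870 * 7.7240 = 9.6417 kJ
Q_total = 145.7837 kJ

145.7837 kJ


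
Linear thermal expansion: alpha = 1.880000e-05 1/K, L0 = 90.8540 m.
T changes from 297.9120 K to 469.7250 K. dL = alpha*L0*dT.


dT = 171.8130 K
dL = 1.880000e-05 * 90.8540 * 171.8130 = 0.293466 m
L_final = 91.147466 m

dL = 0.293466 m


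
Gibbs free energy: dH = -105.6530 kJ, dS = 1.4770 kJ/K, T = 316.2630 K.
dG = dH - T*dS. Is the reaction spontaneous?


T*dS = 316.2630 * 1.4770 = 467.1205 kJ
dG = -105.6530 - 467.1205 = -572.7735 kJ (spontaneous)

dG = -572.7735 kJ, spontaneous


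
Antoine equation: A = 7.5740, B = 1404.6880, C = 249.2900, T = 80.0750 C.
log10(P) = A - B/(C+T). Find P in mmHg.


C+T = 329.3650
B/(C+T) = 4.2648
log10(P) = 7.5740 - 4.2648 = 3.3092
P = 10^3.3092 = 2037.8073 mmHg

2037.8073 mmHg


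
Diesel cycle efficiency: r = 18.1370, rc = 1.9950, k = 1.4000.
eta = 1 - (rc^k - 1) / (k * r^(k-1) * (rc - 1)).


r^(k-1) = 3.1873
rc^k = 2.6298
eta = 0.6329 = 63.2927%

63.2927%


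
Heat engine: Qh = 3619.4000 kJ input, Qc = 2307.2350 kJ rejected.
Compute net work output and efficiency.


W = 3619.4000 - 2307.2350 = 1312.1650 kJ
eta = 1312.1650 / 3619.4000 = 0.3625 = 36.2537%

W = 1312.1650 kJ, eta = 36.2537%


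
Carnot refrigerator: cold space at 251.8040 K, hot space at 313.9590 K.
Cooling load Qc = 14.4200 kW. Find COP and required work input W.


COP = 251.8040 / 62.1550 = 4.0512
W = 14.4200 / 4.0512 = 3.5594 kW

COP = 4.0512, W = 3.5594 kW


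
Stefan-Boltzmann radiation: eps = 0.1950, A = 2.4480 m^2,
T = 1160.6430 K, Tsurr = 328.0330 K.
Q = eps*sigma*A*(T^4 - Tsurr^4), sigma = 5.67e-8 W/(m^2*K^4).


T^4 = 1.8147e+12
Tsurr^4 = 1.1579e+10
Q = 0.1950 * 5.67e-8 * 2.4480 * 1.8031e+12 = 48802.6811 W

48802.6811 W


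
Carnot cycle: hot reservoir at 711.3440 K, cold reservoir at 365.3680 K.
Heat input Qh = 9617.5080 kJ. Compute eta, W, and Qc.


eta = 1 - 365.3680/711.3440 = 0.4864
W = 0.4864 * 9617.5080 = 4677.6622 kJ
Qc = 9617.5080 - 4677.6622 = 4939.8458 kJ

eta = 48.6369%, W = 4677.6622 kJ, Qc = 4939.8458 kJ


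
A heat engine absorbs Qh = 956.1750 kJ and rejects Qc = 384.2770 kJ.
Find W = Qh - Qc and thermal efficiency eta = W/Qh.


W = 956.1750 - 384.2770 = 571.8980 kJ
eta = 571.8980 / 956.1750 = 0.5981 = 59.8110%

W = 571.8980 kJ, eta = 59.8110%


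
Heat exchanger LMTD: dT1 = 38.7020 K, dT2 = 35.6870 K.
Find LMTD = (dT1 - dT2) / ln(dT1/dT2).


dT1/dT2 = 1.0845
ln(dT1/dT2) = 0.0811
LMTD = 3.0150 / 0.0811 = 37.1741 K

37.1741 K


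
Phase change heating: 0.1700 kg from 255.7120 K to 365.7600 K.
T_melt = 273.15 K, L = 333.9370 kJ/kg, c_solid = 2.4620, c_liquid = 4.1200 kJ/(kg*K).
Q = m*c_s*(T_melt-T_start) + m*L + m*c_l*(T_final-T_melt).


Q1 (sensible, solid) = 0.1700 * 2.4620 * 17.4380 = 7.2985 kJ
Q2 (latent) = 0.1700 * 333.9370 = 56.7693 kJ
Q3 (sensible, liquid) = 0.1700 * 4.1200 * 92.6100 = 64.8640 kJ
Q_total = 128.9318 kJ

128.9318 kJ


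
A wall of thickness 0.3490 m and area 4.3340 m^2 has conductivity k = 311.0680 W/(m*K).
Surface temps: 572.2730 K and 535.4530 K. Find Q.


dT = 36.8200 K
Q = 311.0680 * 4.3340 * 36.8200 / 0.3490 = 142233.7306 W

142233.7306 W


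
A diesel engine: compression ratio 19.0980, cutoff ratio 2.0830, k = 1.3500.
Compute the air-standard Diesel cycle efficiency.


r^(k-1) = 2.8077
rc^k = 2.6930
eta = 0.5876 = 58.7580%

58.7580%


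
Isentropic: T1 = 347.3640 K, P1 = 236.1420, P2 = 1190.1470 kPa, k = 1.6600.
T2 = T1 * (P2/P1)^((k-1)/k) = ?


(k-1)/k = 0.3976
(P2/P1)^exp = 1.9023
T2 = 347.3640 * 1.9023 = 660.7895 K

660.7895 K


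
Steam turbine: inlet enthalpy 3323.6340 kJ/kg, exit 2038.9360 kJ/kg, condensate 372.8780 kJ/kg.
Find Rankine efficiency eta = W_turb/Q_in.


W = 1284.6980 kJ/kg
Q_in = 2950.7560 kJ/kg
eta = 0.4354 = 43.5379%

eta = 43.5379%


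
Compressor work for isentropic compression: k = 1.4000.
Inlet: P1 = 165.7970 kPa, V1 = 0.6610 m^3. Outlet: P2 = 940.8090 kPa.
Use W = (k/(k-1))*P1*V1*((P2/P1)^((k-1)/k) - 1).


(k-1)/k = 0.2857
(P2/P1)^exp = 1.6421
W = 3.5000 * 165.7970 * 0.6610 * (1.6421 - 1) = 246.3020 kJ

246.3020 kJ


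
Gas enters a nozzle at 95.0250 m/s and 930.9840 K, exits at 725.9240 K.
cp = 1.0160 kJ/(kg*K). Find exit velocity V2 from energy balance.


dT = 205.0600 K
2*cp*1000*dT = 416681.9200
V1^2 = 9029.7506
V2 = sqrt(425711.6706) = 652.4658 m/s

652.4658 m/s


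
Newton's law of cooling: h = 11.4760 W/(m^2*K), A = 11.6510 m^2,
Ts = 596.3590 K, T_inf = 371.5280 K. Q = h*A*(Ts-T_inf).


dT = 224.8310 K
Q = 11.4760 * 11.6510 * 224.8310 = 30061.4506 W

30061.4506 W


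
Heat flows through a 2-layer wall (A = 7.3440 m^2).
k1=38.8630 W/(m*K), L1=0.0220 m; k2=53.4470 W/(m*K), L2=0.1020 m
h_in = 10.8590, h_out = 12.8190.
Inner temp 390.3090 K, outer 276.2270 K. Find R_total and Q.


R_conv_in = 1/(10.8590*7.3440) = 0.0125
R_1 = 0.0220/(38.8630*7.3440) = 7.7082e-05
R_2 = 0.1020/(53.4470*7.3440) = 0.0003
R_conv_out = 1/(12.8190*7.3440) = 0.0106
R_total = 0.0235 K/W
Q = 114.0820 / 0.0235 = 4854.8559 W

R_total = 0.0235 K/W, Q = 4854.8559 W


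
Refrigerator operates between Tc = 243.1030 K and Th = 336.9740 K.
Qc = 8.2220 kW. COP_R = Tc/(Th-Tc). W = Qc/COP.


COP = 243.1030 / 93.8710 = 2.5898
W = 8.2220 / 2.5898 = 3.1748 kW

COP = 2.5898, W = 3.1748 kW


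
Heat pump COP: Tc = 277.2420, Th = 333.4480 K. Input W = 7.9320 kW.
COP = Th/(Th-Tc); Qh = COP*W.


COP = 333.4480 / 56.2060 = 5.9326
Qh = 5.9326 * 7.9320 = 47.0574 kW

COP = 5.9326, Qh = 47.0574 kW


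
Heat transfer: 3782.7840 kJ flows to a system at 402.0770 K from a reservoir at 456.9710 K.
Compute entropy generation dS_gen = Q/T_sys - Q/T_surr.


dS_sys = 3782.7840/402.0770 = 9.4081 kJ/K
dS_surr = -3782.7840/456.9710 = -8.2780 kJ/K
dS_gen = 9.4081 - 8.2780 = 1.1302 kJ/K (irreversible)

dS_gen = 1.1302 kJ/K, irreversible


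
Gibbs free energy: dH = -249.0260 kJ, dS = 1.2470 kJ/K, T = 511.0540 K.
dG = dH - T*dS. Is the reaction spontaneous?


T*dS = 511.0540 * 1.2470 = 637.2843 kJ
dG = -249.0260 - 637.2843 = -886.3103 kJ (spontaneous)

dG = -886.3103 kJ, spontaneous


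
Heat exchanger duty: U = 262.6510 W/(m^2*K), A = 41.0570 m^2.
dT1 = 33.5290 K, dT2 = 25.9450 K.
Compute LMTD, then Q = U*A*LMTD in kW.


LMTD = 29.5751 K
Q = 262.6510 * 41.0570 * 29.5751 = 318928.0192 W = 318.9280 kW

318.9280 kW


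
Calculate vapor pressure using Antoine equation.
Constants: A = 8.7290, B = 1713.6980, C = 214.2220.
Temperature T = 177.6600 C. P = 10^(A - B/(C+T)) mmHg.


C+T = 391.8820
B/(C+T) = 4.3730
log10(P) = 8.7290 - 4.3730 = 4.3560
P = 10^4.3560 = 22698.9134 mmHg

22698.9134 mmHg


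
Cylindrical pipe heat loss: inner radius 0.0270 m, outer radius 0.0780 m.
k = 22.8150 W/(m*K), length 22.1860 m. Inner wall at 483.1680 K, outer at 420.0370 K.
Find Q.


dT = 63.1310 K
ln(ro/ri) = 1.0609
Q = 2*pi*22.8150*22.1860*63.1310 / 1.0609 = 189260.0924 W

189260.0924 W


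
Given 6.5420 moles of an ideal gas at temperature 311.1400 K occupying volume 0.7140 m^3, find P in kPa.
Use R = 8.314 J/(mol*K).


P = nRT/V = 6.5420 * 8.314 * 311.1400 / 0.7140
= 16922.9631 / 0.7140 = 23701.6290 Pa = 23.7016 kPa

23.7016 kPa


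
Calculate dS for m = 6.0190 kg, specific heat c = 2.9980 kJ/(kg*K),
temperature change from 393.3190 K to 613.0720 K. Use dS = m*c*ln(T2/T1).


T2/T1 = 1.5587
ln(T2/T1) = 0.4439
dS = 6.0190 * 2.9980 * 0.4439 = 8.0095 kJ/K

8.0095 kJ/K


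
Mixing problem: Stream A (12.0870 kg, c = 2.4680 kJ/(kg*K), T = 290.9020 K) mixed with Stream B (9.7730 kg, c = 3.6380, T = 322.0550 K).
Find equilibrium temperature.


num = 20128.2145
den = 65.3849
Tf = 307.8420 K

307.8420 K


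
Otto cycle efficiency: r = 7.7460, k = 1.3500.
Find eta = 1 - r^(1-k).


r^(k-1) = 2.0473
eta = 1 - 1/2.0473 = 0.5115 = 51.1547%

51.1547%


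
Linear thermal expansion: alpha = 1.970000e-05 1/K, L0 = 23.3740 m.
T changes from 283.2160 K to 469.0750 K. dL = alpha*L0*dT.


dT = 185.8590 K
dL = 1.970000e-05 * 23.3740 * 185.8590 = 0.085582 m
L_final = 23.459582 m

dL = 0.085582 m


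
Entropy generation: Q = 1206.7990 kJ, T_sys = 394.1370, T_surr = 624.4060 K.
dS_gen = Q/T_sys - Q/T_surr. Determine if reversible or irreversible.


dS_sys = 1206.7990/394.1370 = 3.0619 kJ/K
dS_surr = -1206.7990/624.4060 = -1.9327 kJ/K
dS_gen = 3.0619 - 1.9327 = 1.1292 kJ/K (irreversible)

dS_gen = 1.1292 kJ/K, irreversible


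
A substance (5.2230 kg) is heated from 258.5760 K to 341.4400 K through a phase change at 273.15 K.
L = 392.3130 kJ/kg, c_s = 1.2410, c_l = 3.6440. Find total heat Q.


Q1 (sensible, solid) = 5.2230 * 1.2410 * 14.5740 = 94.4649 kJ
Q2 (latent) = 5.2230 * 392.3130 = 2049.0508 kJ
Q3 (sensible, liquid) = 5.2230 * 3.6440 * 68.2900 = 1299.7371 kJ
Q_total = 3443.2528 kJ

3443.2528 kJ


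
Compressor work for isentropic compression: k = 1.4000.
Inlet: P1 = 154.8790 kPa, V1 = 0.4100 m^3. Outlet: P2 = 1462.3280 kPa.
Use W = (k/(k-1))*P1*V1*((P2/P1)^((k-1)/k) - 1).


(k-1)/k = 0.2857
(P2/P1)^exp = 1.8993
W = 3.5000 * 154.8790 * 0.4100 * (1.8993 - 1) = 199.8636 kJ

199.8636 kJ


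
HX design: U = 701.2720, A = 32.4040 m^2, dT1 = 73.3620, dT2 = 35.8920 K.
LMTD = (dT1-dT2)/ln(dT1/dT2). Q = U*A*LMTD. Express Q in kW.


LMTD = 52.4135 K
Q = 701.2720 * 32.4040 * 52.4135 = 1191046.1358 W = 1191.0461 kW

1191.0461 kW


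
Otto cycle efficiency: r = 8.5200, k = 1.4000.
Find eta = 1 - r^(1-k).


r^(k-1) = 2.3560
eta = 1 - 1/2.3560 = 0.5756 = 57.5552%

57.5552%


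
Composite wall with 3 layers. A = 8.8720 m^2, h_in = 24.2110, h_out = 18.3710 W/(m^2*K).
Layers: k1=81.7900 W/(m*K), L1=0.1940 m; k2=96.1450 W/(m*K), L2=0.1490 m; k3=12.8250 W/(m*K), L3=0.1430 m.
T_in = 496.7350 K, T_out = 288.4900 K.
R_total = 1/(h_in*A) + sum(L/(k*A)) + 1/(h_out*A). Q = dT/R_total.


R_conv_in = 1/(24.2110*8.8720) = 0.0047
R_1 = 0.1940/(81.7900*8.8720) = 0.0003
R_2 = 0.1490/(96.1450*8.8720) = 0.0002
R_3 = 0.1430/(12.8250*8.8720) = 0.0013
R_conv_out = 1/(18.3710*8.8720) = 0.0061
R_total = 0.0125 K/W
Q = 208.2450 / 0.0125 = 16673.2925 W

R_total = 0.0125 K/W, Q = 16673.2925 W


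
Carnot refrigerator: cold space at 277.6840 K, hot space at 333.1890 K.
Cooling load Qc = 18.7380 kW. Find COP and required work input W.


COP = 277.6840 / 55.5050 = 5.0029
W = 18.7380 / 5.0029 = 3.7455 kW

COP = 5.0029, W = 3.7455 kW


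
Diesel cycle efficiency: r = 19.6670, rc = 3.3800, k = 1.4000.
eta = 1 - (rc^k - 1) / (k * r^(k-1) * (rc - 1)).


r^(k-1) = 3.2923
rc^k = 5.5015
eta = 0.5896 = 58.9645%

58.9645%


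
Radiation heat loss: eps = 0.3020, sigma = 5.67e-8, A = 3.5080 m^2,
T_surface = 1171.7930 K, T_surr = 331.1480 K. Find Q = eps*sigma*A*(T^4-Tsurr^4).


T^4 = 1.8854e+12
Tsurr^4 = 1.2025e+10
Q = 0.3020 * 5.67e-8 * 3.5080 * 1.8734e+12 = 112531.5704 W

112531.5704 W


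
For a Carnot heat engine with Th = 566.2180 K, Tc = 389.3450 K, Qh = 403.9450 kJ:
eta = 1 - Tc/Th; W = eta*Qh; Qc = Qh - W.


eta = 1 - 389.3450/566.2180 = 0.3124
W = 0.3124 * 403.9450 = 126.1828 kJ
Qc = 403.9450 - 126.1828 = 277.7622 kJ

eta = 31.2376%, W = 126.1828 kJ, Qc = 277.7622 kJ


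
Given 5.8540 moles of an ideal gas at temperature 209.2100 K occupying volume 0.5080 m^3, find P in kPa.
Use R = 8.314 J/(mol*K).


P = nRT/V = 5.8540 * 8.314 * 209.2100 / 0.5080
= 10182.2833 / 0.5080 = 20043.8648 Pa = 20.0439 kPa

20.0439 kPa


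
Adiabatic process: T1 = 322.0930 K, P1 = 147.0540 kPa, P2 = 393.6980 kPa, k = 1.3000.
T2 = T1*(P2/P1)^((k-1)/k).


(k-1)/k = 0.2308
(P2/P1)^exp = 1.2552
T2 = 322.0930 * 1.2552 = 404.2762 K

404.2762 K


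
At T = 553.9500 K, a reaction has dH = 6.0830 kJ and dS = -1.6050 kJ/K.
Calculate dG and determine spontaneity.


T*dS = 553.9500 * -1.6050 = -889.0898 kJ
dG = 6.0830 + 889.0898 = 895.1728 kJ (non-spontaneous)

dG = 895.1728 kJ, non-spontaneous


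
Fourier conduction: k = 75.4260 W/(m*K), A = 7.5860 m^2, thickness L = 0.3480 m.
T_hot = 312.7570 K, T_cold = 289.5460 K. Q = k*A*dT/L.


dT = 23.2110 K
Q = 75.4260 * 7.5860 * 23.2110 / 0.3480 = 38163.5286 W

38163.5286 W


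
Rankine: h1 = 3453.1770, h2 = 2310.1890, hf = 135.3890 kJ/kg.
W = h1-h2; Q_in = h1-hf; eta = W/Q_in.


W = 1142.9880 kJ/kg
Q_in = 3317.7880 kJ/kg
eta = 0.3445 = 34.4503%

eta = 34.4503%


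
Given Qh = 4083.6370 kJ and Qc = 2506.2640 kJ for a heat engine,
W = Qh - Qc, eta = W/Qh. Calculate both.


W = 4083.6370 - 2506.2640 = 1577.3730 kJ
eta = 1577.3730 / 4083.6370 = 0.3863 = 38.6267%

W = 1577.3730 kJ, eta = 38.6267%


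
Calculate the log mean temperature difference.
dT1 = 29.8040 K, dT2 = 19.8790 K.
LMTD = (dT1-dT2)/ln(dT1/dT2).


dT1/dT2 = 1.4993
ln(dT1/dT2) = 0.4050
LMTD = 9.9250 / 0.4050 = 24.5075 K

24.5075 K


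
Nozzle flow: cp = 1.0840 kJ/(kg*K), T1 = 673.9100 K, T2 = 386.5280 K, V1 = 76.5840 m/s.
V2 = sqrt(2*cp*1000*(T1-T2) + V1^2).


dT = 287.3820 K
2*cp*1000*dT = 623044.1760
V1^2 = 5865.1091
V2 = sqrt(628909.2851) = 793.0380 m/s

793.0380 m/s


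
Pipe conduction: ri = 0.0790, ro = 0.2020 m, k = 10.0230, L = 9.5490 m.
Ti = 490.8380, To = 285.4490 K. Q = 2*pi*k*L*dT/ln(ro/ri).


dT = 205.3890 K
ln(ro/ri) = 0.9388
Q = 2*pi*10.0230*9.5490*205.3890 / 0.9388 = 131561.9831 W

131561.9831 W


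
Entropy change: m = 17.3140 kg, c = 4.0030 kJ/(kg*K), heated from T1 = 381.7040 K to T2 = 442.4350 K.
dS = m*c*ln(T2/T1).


T2/T1 = 1.1591
ln(T2/T1) = 0.1476
dS = 17.3140 * 4.0030 * 0.1476 = 10.2332 kJ/K

10.2332 kJ/K


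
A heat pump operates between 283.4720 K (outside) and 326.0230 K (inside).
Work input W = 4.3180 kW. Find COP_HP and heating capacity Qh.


COP = 326.0230 / 42.5510 = 7.6619
Qh = 7.6619 * 4.3180 = 33.0842 kW

COP = 7.6619, Qh = 33.0842 kW


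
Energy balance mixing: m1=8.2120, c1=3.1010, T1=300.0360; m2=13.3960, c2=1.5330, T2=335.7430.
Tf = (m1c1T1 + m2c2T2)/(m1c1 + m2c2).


num = 14535.3814
den = 46.0015
Tf = 315.9764 K

315.9764 K


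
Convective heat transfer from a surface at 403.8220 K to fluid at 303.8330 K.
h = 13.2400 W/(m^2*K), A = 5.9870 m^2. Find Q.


dT = 99.9890 K
Q = 13.2400 * 5.9870 * 99.9890 = 7925.9161 W

7925.9161 W


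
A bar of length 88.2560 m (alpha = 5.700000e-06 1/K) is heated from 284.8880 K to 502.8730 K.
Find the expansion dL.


dT = 217.9850 K
dL = 5.700000e-06 * 88.2560 * 217.9850 = 0.109659 m
L_final = 88.365659 m

dL = 0.109659 m


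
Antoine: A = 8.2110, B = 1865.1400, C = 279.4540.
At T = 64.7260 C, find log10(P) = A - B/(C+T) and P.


C+T = 344.1800
B/(C+T) = 5.4191
log10(P) = 8.2110 - 5.4191 = 2.7919
P = 10^2.7919 = 619.3226 mmHg

619.3226 mmHg


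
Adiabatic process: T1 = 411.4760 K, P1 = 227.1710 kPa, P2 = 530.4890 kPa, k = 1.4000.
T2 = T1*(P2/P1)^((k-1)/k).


(k-1)/k = 0.2857
(P2/P1)^exp = 1.2742
T2 = 411.4760 * 1.2742 = 524.2999 K

524.2999 K


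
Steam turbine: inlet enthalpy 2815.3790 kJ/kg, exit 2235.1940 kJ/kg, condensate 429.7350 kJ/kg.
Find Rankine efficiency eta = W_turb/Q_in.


W = 580.1850 kJ/kg
Q_in = 2385.6440 kJ/kg
eta = 0.2432 = 24.3198%

eta = 24.3198%


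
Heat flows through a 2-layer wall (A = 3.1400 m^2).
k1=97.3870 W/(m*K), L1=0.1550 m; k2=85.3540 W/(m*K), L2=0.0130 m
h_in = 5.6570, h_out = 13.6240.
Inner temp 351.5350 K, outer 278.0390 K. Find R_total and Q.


R_conv_in = 1/(5.6570*3.1400) = 0.0563
R_1 = 0.1550/(97.3870*3.1400) = 0.0005
R_2 = 0.0130/(85.3540*3.1400) = 4.8505e-05
R_conv_out = 1/(13.6240*3.1400) = 0.0234
R_total = 0.0802 K/W
Q = 73.4960 / 0.0802 = 916.0892 W

R_total = 0.0802 K/W, Q = 916.0892 W


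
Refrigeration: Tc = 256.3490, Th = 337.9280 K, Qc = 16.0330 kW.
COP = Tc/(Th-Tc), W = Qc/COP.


COP = 256.3490 / 81.5790 = 3.1423
W = 16.0330 / 3.1423 = 5.1022 kW

COP = 3.1423, W = 5.1022 kW


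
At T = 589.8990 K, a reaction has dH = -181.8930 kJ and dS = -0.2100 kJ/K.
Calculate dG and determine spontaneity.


T*dS = 589.8990 * -0.2100 = -123.8788 kJ
dG = -181.8930 + 123.8788 = -58.0142 kJ (spontaneous)

dG = -58.0142 kJ, spontaneous


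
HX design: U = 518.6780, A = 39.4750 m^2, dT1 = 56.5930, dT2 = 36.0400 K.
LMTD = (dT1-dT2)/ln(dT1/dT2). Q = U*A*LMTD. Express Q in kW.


LMTD = 45.5462 K
Q = 518.6780 * 39.4750 * 45.5462 = 932550.4248 W = 932.5504 kW

932.5504 kW


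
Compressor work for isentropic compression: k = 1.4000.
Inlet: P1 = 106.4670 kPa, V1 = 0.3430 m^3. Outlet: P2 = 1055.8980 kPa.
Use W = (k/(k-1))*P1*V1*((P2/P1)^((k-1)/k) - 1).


(k-1)/k = 0.2857
(P2/P1)^exp = 1.9261
W = 3.5000 * 106.4670 * 0.3430 * (1.9261 - 1) = 118.3732 kJ

118.3732 kJ


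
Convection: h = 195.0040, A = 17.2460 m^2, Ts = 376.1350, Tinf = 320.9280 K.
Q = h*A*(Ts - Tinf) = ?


dT = 55.2070 K
Q = 195.0040 * 17.2460 * 55.2070 = 185663.2932 W

185663.2932 W


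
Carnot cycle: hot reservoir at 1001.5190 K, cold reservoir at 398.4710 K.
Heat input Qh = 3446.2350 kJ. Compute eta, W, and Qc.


eta = 1 - 398.4710/1001.5190 = 0.6021
W = 0.6021 * 3446.2350 = 2075.0931 kJ
Qc = 3446.2350 - 2075.0931 = 1371.1419 kJ

eta = 60.2133%, W = 2075.0931 kJ, Qc = 1371.1419 kJ


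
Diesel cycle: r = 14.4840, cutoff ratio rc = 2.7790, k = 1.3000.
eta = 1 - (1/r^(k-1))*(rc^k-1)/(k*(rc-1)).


r^(k-1) = 2.2298
rc^k = 3.7762
eta = 0.4616 = 46.1650%

46.1650%


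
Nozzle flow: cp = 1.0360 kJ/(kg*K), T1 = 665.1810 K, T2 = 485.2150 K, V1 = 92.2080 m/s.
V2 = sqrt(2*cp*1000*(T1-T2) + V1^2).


dT = 179.9660 K
2*cp*1000*dT = 372889.5520
V1^2 = 8502.3153
V2 = sqrt(381391.8673) = 617.5693 m/s

617.5693 m/s


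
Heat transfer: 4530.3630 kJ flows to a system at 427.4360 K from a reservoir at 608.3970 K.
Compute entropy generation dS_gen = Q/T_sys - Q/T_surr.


dS_sys = 4530.3630/427.4360 = 10.5989 kJ/K
dS_surr = -4530.3630/608.3970 = -7.4464 kJ/K
dS_gen = 10.5989 - 7.4464 = 3.1525 kJ/K (irreversible)

dS_gen = 3.1525 kJ/K, irreversible


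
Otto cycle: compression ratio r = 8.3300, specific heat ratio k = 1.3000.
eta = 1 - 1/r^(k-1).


r^(k-1) = 1.8888
eta = 1 - 1/1.8888 = 0.4706 = 47.0572%

47.0572%


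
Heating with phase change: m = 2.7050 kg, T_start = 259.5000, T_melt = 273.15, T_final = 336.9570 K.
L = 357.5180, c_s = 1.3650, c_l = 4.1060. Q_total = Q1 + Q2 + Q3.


Q1 (sensible, solid) = 2.7050 * 1.3650 * 13.6500 = 50.4002 kJ
Q2 (latent) = 2.7050 * 357.5180 = 967.0862 kJ
Q3 (sensible, liquid) = 2.7050 * 4.1060 * 63.8070 = 708.6871 kJ
Q_total = 1726.1735 kJ

1726.1735 kJ


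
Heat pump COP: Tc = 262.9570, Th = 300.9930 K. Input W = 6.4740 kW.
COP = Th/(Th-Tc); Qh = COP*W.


COP = 300.9930 / 38.0360 = 7.9134
Qh = 7.9134 * 6.4740 = 51.2312 kW

COP = 7.9134, Qh = 51.2312 kW


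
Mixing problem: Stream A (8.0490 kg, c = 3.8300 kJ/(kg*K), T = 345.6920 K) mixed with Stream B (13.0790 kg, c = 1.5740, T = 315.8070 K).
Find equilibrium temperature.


num = 17158.1911
den = 51.4140
Tf = 333.7259 K

333.7259 K


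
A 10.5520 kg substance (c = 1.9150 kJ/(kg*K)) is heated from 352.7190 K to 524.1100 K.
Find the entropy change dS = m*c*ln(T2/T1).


T2/T1 = 1.4859
ln(T2/T1) = 0.3960
dS = 10.5520 * 1.9150 * 0.3960 = 8.0026 kJ/K

8.0026 kJ/K


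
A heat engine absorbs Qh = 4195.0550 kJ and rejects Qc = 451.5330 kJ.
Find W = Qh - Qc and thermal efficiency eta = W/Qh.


W = 4195.0550 - 451.5330 = 3743.5220 kJ
eta = 3743.5220 / 4195.0550 = 0.8924 = 89.2365%

W = 3743.5220 kJ, eta = 89.2365%


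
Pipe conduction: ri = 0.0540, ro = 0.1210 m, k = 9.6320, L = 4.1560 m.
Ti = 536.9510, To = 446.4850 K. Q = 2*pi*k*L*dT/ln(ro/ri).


dT = 90.4660 K
ln(ro/ri) = 0.8068
Q = 2*pi*9.6320*4.1560*90.4660 / 0.8068 = 28202.5178 W

28202.5178 W


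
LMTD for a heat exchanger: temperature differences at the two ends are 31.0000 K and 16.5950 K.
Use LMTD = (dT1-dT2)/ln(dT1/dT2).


dT1/dT2 = 1.8680
ln(dT1/dT2) = 0.6249
LMTD = 14.4050 / 0.6249 = 23.0522 K

23.0522 K


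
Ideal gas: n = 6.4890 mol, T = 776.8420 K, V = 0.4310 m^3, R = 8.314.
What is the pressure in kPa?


P = nRT/V = 6.4890 * 8.314 * 776.8420 / 0.4310
= 41910.2732 / 0.4310 = 97239.6130 Pa = 97.2396 kPa

97.2396 kPa


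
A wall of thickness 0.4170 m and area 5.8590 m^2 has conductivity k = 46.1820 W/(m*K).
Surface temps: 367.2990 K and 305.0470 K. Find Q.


dT = 62.2520 K
Q = 46.1820 * 5.8590 * 62.2520 / 0.4170 = 40393.6863 W

40393.6863 W


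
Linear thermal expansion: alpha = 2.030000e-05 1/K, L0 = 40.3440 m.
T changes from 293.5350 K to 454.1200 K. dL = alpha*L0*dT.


dT = 160.5850 K
dL = 2.030000e-05 * 40.3440 * 160.5850 = 0.131516 m
L_final = 40.475516 m

dL = 0.131516 m


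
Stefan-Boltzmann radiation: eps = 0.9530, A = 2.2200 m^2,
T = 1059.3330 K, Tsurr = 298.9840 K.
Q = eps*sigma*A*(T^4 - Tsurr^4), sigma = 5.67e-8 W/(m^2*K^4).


T^4 = 1.2593e+12
Tsurr^4 = 7.9908e+09
Q = 0.9530 * 5.67e-8 * 2.2200 * 1.2513e+12 = 150104.7272 W

150104.7272 W


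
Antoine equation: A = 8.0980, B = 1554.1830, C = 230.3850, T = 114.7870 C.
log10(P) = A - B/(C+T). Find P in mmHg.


C+T = 345.1720
B/(C+T) = 4.5026
log10(P) = 8.0980 - 4.5026 = 3.5954
P = 10^3.5954 = 3938.8236 mmHg

3938.8236 mmHg


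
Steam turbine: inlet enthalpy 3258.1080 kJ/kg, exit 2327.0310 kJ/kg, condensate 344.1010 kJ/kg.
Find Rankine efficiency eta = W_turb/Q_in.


W = 931.0770 kJ/kg
Q_in = 2914.0070 kJ/kg
eta = 0.3195 = 31.9518%

eta = 31.9518%


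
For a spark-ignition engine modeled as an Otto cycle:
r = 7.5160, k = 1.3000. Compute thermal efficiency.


r^(k-1) = 1.8315
eta = 1 - 1/1.8315 = 0.4540 = 45.3986%

45.3986%


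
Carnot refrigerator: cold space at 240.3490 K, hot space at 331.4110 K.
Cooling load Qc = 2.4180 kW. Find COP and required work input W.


COP = 240.3490 / 91.0620 = 2.6394
W = 2.4180 / 2.6394 = 0.9161 kW

COP = 2.6394, W = 0.9161 kW


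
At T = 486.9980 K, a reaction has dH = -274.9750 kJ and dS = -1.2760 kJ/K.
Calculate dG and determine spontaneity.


T*dS = 486.9980 * -1.2760 = -621.4094 kJ
dG = -274.9750 + 621.4094 = 346.4344 kJ (non-spontaneous)

dG = 346.4344 kJ, non-spontaneous


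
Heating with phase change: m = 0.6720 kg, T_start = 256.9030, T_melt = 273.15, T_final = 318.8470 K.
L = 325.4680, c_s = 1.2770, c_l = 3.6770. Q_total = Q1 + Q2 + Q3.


Q1 (sensible, solid) = 0.6720 * 1.2770 * 16.2470 = 13.9423 kJ
Q2 (latent) = 0.6720 * 325.4680 = 218.7145 kJ
Q3 (sensible, liquid) = 0.6720 * 3.6770 * 45.6970 = 112.9147 kJ
Q_total = 345.5715 kJ

345.5715 kJ


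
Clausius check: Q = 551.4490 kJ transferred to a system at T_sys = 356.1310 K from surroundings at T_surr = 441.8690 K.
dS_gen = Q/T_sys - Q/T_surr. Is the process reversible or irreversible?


dS_sys = 551.4490/356.1310 = 1.5484 kJ/K
dS_surr = -551.4490/441.8690 = -1.2480 kJ/K
dS_gen = 1.5484 - 1.2480 = 0.3005 kJ/K (irreversible)

dS_gen = 0.3005 kJ/K, irreversible


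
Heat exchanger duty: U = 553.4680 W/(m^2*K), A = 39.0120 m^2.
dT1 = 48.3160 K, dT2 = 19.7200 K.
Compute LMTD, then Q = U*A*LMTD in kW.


LMTD = 31.9106 K
Q = 553.4680 * 39.0120 * 31.9106 = 689009.6189 W = 689.0096 kW

689.0096 kW


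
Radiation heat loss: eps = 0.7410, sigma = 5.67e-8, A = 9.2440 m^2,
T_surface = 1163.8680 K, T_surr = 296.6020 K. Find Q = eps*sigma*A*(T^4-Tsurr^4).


T^4 = 1.8349e+12
Tsurr^4 = 7.7392e+09
Q = 0.7410 * 5.67e-8 * 9.2440 * 1.8272e+12 = 709643.9302 W

709643.9302 W


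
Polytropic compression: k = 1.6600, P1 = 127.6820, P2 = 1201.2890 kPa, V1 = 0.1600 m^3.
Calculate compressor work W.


(k-1)/k = 0.3976
(P2/P1)^exp = 2.4382
W = 2.5152 * 127.6820 * 0.1600 * (2.4382 - 1) = 73.8958 kJ

73.8958 kJ


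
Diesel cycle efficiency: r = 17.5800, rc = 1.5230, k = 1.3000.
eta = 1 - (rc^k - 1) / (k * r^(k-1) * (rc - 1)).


r^(k-1) = 2.3632
rc^k = 1.7279
eta = 0.5470 = 54.6998%

54.6998%
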